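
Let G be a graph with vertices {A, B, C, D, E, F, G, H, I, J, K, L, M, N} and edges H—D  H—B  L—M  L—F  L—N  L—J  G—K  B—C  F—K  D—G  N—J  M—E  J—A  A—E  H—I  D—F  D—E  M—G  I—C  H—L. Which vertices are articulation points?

Removing H increases the component count from 1 to 2, so H is a cut vertex.
By contrast removing N leaves 1 component; it is not a cut vertex. No other vertex is a cut vertex either.

H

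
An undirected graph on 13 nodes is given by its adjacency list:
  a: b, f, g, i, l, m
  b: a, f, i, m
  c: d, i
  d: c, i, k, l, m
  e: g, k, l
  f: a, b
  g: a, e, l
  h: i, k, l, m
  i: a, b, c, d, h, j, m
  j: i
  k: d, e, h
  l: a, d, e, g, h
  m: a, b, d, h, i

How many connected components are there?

Starting from a we can reach a, b, c, d, e, f, g, h, i, j, k, l, m. That is one component of size 13.
Total: 1 component.

1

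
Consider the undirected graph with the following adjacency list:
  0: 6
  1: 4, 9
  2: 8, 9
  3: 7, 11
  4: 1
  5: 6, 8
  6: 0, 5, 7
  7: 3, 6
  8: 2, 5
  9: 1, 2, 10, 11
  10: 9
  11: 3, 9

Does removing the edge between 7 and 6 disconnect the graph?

No

After removing 7-6, the path 7-3-11-9-2-8-5-6 still connects them, so the edge is not a bridge.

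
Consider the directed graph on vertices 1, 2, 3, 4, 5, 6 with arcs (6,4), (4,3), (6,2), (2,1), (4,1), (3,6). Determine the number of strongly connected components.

4

{3, 4, 6} are all mutually reachable — one SCC of size 3.
{2} is an SCC by itself.
{1} is an SCC by itself.
{5} is an SCC by itself.
That gives 4 strongly connected components.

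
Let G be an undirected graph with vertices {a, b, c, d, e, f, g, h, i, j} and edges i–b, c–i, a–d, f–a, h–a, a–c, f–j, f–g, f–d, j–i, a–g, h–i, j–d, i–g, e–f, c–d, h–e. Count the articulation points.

Removing i increases the component count from 1 to 2, so i is a cut vertex.
By contrast removing e leaves 1 component; it is not a cut vertex. No other vertex is a cut vertex either.

1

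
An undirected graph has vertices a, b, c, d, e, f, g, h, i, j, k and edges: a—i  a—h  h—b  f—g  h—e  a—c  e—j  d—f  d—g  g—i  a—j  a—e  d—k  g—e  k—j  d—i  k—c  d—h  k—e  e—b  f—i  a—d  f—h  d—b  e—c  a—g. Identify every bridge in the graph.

none

The edges on the cycle a-d-k-c-a are not bridges since each lies on that cycle.
Every edge lies on some cycle, so there are no bridges.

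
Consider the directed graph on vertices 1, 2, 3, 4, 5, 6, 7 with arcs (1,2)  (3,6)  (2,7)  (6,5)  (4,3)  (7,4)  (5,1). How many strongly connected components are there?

1

{1, 2, 3, 4, 5, 6, 7} are all mutually reachable — one SCC of size 7.
That gives 1 strongly connected component.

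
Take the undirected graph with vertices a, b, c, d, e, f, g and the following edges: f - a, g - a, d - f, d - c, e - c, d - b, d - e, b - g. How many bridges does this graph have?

0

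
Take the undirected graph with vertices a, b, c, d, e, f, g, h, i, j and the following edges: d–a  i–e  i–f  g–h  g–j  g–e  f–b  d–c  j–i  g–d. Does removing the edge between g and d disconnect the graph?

Removing g–d leaves no path between g and d: the component count goes from 1 to 2. So it is a bridge.

Yes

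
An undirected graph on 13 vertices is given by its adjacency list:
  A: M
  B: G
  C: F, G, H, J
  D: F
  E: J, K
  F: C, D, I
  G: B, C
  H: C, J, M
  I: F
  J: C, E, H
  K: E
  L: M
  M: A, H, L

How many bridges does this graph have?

The edges on the cycle J-H-C-J are not bridges since each lies on that cycle.
But removing K-E disconnects K from E; removing D-F disconnects D from F; removing M-A disconnects M from A; removing C-F disconnects C from F — these are bridges.
In total 10 edges are bridges.

10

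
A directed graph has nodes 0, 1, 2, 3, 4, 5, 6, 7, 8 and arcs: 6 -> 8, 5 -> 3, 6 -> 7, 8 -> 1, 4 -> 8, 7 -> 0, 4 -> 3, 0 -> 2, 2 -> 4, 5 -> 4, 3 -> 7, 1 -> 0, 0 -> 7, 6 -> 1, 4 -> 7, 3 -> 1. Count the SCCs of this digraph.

{0, 1, 2, 3, 4, 7, 8} are all mutually reachable — one SCC of size 7.
{6} is an SCC by itself.
{5} is an SCC by itself.
That gives 3 strongly connected components.

3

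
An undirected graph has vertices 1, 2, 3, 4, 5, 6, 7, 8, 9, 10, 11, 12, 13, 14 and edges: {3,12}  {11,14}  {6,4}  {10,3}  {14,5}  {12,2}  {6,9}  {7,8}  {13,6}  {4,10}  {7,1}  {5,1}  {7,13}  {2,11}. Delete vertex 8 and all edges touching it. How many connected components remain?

1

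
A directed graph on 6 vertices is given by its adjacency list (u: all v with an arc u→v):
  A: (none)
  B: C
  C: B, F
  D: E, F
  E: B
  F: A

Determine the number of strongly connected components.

5

{B, C} are all mutually reachable — one SCC of size 2.
{F} is an SCC by itself.
{D} is an SCC by itself.
{E} is an SCC by itself.
{A} is an SCC by itself.
That gives 5 strongly connected components.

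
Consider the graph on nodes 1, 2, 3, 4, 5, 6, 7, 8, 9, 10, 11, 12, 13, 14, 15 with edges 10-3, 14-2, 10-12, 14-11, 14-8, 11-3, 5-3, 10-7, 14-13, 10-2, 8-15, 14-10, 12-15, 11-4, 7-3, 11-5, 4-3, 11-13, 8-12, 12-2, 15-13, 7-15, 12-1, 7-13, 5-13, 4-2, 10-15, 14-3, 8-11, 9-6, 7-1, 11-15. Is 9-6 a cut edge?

Yes

Removing 9-6 leaves no path between 9 and 6: the component count goes from 2 to 3. So it is a bridge.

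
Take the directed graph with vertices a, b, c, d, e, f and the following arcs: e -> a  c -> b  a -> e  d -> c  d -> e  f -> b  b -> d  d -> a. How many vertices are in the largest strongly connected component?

3

{b, c, d} are all mutually reachable — one SCC of size 3.
{a, e} are all mutually reachable — one SCC of size 2.
{f} is an SCC by itself.
The largest has 3 vertices.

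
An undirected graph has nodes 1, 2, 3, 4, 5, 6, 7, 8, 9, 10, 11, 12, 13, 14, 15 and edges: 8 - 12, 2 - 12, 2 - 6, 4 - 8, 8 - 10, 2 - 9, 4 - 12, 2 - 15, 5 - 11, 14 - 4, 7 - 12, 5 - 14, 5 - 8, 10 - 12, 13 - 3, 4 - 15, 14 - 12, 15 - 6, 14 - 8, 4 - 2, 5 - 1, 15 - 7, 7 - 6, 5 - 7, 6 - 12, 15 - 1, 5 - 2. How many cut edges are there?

3

The edges on the cycle 15-7-6-15 are not bridges since each lies on that cycle.
But removing 5 - 11 disconnects 5 from 11; removing 2 - 9 disconnects 2 from 9; removing 13 - 3 disconnects 13 from 3 — these are bridges.
That makes 3 bridges.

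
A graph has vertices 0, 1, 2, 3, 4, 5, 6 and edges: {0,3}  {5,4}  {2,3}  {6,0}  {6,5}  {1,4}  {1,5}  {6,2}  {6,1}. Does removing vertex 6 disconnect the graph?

Deleting 6 raises the number of components from 1 to 2, so 6 is a cut vertex.

Yes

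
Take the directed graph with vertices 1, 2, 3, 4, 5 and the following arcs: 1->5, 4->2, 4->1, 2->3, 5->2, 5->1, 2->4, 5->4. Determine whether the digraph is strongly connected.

No

There is no directed path from 3 to 2, so the graph is not strongly connected.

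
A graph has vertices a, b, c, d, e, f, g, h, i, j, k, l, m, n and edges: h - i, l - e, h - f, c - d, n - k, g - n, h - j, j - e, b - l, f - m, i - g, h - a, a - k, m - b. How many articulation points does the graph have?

Removing h increases the component count from 2 to 3, so h is a cut vertex.
By contrast removing b leaves 2 components; it is not a cut vertex. No other vertex is a cut vertex either.

1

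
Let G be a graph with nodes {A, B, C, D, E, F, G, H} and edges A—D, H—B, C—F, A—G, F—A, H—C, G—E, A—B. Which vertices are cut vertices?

Removing A increases the component count from 1 to 3, so A is a cut vertex.
Removing G increases the component count from 1 to 2, so G is a cut vertex.
By contrast removing F leaves 1 component; it is not a cut vertex. No other vertex is a cut vertex either.

A, G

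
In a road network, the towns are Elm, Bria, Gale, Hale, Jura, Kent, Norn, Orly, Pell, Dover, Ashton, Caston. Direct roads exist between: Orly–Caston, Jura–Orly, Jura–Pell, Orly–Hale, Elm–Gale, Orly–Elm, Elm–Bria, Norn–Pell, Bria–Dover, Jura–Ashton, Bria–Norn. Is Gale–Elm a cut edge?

Yes

Removing Gale–Elm leaves no path between Gale and Elm: the component count goes from 2 to 3. So it is a bridge.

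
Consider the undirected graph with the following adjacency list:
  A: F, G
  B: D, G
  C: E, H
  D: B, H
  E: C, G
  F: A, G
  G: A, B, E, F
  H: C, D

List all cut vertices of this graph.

G

Removing G increases the component count from 1 to 2, so G is a cut vertex.
By contrast removing A leaves 1 component; it is not a cut vertex. No other vertex is a cut vertex either.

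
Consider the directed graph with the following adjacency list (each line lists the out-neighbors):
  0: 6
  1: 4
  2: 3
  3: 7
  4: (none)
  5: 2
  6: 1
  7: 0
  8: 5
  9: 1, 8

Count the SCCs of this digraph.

10

{6} is an SCC by itself.
{5} is an SCC by itself.
{8} is an SCC by itself.
{3} is an SCC by itself.
{7} is an SCC by itself.
(and 5 more singleton SCCs)
That gives 10 strongly connected components.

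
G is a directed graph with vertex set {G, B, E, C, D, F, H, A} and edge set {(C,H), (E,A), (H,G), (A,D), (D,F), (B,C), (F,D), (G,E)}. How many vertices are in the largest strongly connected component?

2

{D, F} are all mutually reachable — one SCC of size 2.
{H} is an SCC by itself.
{G} is an SCC by itself.
{A} is an SCC by itself.
{E} is an SCC by itself.
(and 2 more singleton SCCs)
The largest has 2 vertices.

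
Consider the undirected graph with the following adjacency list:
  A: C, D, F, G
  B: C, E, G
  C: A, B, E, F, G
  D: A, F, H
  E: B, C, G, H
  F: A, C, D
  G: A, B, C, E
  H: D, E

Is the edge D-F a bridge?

No

After removing D-F, the path D-A-F still connects them, so the edge is not a bridge.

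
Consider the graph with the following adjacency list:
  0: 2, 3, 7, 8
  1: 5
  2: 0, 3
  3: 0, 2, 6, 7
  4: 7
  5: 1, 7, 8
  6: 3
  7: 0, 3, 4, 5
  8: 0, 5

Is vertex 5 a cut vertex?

Yes

Deleting 5 raises the number of components from 1 to 2, so 5 is a cut vertex.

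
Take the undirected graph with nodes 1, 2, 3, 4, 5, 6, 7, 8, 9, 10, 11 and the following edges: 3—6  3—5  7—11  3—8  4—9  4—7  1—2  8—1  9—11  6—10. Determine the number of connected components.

2

Starting from 4 we can reach 4, 7, 9, 11. That is one component of size 4.
Starting from 1 we can reach 1, 2, 3, 5, 6, 8, 10. That is one component of size 7.
Total: 2 components.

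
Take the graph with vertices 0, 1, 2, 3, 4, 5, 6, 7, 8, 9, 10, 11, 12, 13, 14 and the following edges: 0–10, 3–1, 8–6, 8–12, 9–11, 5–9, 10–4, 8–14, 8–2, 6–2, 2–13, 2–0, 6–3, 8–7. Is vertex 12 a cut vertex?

No

Deleting 12 leaves 2 components (was 2), so 12 is not a cut vertex.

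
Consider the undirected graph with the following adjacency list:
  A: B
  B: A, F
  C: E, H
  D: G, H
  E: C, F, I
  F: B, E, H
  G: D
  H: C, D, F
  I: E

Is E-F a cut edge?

No

After removing E-F, the path E-C-H-F still connects them, so the edge is not a bridge.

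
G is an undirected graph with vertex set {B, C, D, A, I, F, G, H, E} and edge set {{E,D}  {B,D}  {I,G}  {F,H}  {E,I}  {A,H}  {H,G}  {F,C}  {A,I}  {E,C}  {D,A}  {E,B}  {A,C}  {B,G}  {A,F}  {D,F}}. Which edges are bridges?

none

The edges on the cycle E-B-D-E are not bridges since each lies on that cycle.
Every edge lies on some cycle, so there are no bridges.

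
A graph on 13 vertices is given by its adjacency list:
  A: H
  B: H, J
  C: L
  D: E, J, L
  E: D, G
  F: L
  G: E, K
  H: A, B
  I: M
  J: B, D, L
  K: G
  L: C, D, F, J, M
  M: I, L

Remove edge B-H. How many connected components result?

2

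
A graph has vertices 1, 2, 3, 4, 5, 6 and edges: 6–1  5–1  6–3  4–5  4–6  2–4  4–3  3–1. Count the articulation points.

1

Removing 4 increases the component count from 1 to 2, so 4 is a cut vertex.
By contrast removing 3 leaves 1 component; it is not a cut vertex. No other vertex is a cut vertex either.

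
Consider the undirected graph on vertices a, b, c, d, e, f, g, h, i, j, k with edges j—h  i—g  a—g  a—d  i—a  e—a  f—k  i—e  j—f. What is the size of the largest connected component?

5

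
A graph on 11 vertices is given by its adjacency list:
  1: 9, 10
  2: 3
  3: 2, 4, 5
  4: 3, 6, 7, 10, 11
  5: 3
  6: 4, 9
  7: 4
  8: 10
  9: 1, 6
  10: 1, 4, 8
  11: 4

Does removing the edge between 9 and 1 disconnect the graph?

No

After removing 9-1, the path 9-6-4-10-1 still connects them, so the edge is not a bridge.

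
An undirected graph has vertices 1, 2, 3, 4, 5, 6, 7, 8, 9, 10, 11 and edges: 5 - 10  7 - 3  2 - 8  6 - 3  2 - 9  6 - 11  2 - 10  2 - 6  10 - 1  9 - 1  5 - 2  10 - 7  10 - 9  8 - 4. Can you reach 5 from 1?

From 1 we can reach 1, 2, 3, 4, 5, 6, 7, 8, 9, 10, 11, which includes 5.

Yes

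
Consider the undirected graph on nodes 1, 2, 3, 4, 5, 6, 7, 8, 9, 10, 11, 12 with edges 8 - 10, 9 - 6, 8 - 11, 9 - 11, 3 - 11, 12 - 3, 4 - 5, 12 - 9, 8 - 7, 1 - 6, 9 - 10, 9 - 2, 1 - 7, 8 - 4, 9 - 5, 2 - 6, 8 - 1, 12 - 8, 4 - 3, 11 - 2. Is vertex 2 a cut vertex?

No

Deleting 2 leaves 1 component (was 1) (its neighbors 6, 9, 11 remain connected to each other), so 2 is not a cut vertex.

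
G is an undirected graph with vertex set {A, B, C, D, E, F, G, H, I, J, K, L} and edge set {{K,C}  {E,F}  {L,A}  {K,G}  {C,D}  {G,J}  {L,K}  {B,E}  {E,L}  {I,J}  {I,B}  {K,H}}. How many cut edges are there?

The edges on the cycle I-B-E-L-K-G-J-I are not bridges since each lies on that cycle.
But removing E-F disconnects E from F; removing C-D disconnects C from D; removing A-L disconnects A from L; removing C-K disconnects C from K — these are bridges.
In total 5 edges are bridges.

5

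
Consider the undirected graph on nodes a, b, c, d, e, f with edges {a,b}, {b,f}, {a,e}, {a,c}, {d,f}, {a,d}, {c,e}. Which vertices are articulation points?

a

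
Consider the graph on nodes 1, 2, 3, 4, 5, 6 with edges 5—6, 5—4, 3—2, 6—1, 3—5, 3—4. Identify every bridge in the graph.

The edges on the cycle 3-5-4-3 are not bridges since each lies on that cycle.
But removing 6—1 disconnects 6 from 1; removing 5—6 disconnects 5 from 6; removing 3—2 disconnects 3 from 2 — these are bridges.

1-6, 2-3, 5-6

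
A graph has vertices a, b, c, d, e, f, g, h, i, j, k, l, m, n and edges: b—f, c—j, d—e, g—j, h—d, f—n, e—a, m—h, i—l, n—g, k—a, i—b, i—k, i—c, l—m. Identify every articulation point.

i

Removing i increases the component count from 1 to 2, so i is a cut vertex.
By contrast removing m leaves 1 component; it is not a cut vertex. No other vertex is a cut vertex either.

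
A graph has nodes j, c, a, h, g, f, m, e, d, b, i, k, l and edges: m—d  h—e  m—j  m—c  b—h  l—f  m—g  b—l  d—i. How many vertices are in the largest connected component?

k is isolated — a component by itself.
a is isolated — a component by itself.
Starting from b we can reach b, e, f, h, l. That is one component of size 5.
Starting from c we can reach c, d, g, i, j, m. That is one component of size 6.
The largest has 6 vertices.

6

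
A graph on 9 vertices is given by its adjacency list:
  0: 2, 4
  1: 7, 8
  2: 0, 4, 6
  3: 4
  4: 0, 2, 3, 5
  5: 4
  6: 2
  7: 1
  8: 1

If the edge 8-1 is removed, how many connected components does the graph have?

Before removal there are 2 components.
8-1 is a bridge — removing it separates 8's side from 1's side.
After removal: 3 components.

3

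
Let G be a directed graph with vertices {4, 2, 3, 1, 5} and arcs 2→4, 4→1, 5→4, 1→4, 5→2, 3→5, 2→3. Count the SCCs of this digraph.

{2, 3, 5} are all mutually reachable — one SCC of size 3.
{1, 4} are all mutually reachable — one SCC of size 2.
That gives 2 strongly connected components.

2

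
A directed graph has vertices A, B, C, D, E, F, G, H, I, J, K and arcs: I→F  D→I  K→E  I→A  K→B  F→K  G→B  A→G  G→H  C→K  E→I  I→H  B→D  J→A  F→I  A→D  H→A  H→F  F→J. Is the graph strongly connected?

No

There is no directed path from F to C, so the graph is not strongly connected.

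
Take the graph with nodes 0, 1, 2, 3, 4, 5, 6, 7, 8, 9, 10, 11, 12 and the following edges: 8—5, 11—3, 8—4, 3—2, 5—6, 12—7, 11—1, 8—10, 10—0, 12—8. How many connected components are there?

3

9 is isolated — a component by itself.
Starting from 1 we can reach 1, 2, 3, 11. That is one component of size 4.
Starting from 0 we can reach 0, 4, 5, 6, 7, 8, 10, 12. That is one component of size 8.
Total: 3 components.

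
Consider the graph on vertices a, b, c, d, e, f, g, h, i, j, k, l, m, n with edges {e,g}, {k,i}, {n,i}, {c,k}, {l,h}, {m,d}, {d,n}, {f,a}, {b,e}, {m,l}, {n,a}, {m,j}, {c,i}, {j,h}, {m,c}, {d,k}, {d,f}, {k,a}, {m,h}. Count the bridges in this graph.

2

The edges on the cycle m-l-h-m are not bridges since each lies on that cycle.
But removing e—g disconnects e from g; removing b—e disconnects b from e — these are bridges.
That makes 2 bridges.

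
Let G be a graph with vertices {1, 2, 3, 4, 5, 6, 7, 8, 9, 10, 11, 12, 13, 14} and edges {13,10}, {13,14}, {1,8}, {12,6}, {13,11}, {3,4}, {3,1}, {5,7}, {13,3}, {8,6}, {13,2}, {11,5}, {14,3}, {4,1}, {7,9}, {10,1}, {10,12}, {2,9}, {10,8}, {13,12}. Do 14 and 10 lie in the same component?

From 14 we can reach 1, 2, 3, 4, 5, 6, 7, 8, 9, 10, 11, 12, 13, 14, which includes 10.

Yes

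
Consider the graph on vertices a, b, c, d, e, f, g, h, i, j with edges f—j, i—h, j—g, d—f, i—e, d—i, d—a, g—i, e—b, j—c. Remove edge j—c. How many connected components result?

Before removal there is 1 component.
j—c is a bridge — removing it separates j's side from c's side.
After removal: 2 components.

2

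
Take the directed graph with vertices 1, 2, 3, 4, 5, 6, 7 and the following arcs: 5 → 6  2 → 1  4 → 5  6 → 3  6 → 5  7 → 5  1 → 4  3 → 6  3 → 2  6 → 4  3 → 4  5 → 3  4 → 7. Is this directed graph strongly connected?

Yes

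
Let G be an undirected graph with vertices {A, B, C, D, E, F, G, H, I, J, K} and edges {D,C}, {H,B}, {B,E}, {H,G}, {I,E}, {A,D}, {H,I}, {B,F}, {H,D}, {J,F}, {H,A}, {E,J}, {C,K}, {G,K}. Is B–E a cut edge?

No

After removing B–E, the path B-H-I-E still connects them, so the edge is not a bridge.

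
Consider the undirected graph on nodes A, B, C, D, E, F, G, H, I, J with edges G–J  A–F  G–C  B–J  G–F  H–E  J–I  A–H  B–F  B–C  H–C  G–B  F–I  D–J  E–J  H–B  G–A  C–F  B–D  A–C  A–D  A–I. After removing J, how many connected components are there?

With J gone, the remaining components are: {A, B, C, D, E, F, G, H, I}.
That is 1 component.

1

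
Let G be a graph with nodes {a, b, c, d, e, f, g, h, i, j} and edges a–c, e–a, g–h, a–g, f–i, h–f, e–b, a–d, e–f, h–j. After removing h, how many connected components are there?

2

With h gone, the remaining components are: {j}; {a, b, c, d, e, f, g, i}.
That is 2 components.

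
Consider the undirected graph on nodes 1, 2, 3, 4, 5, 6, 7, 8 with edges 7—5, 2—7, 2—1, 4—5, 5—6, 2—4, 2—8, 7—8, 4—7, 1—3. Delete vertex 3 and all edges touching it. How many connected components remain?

With 3 gone, the remaining components are: {1, 2, 4, 5, 6, 7, 8}.
That is 1 component.

1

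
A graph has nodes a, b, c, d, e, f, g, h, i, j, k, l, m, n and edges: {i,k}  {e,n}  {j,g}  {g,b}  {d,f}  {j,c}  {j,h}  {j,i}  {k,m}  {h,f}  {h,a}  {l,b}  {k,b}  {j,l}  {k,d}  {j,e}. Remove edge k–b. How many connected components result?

1

k and b are still connected via k-i-j-g-b, so the component count stays at 1.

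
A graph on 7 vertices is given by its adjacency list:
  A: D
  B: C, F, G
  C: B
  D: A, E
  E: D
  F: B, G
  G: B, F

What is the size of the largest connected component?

Starting from A we can reach A, D, E. That is one component of size 3.
Starting from B we can reach B, C, F, G. That is one component of size 4.
The largest has 4 vertices.

4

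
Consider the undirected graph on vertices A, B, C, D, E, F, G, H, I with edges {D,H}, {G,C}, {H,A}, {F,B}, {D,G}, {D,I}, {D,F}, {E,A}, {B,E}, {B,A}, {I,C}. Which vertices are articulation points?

D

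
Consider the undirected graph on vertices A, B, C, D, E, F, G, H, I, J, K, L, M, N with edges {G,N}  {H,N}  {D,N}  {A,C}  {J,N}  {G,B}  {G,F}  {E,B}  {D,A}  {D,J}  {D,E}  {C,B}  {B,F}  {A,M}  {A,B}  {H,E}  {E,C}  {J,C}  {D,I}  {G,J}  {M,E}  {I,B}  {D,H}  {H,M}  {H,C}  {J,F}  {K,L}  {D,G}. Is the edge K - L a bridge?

Removing K - L leaves no path between K and L: the component count goes from 2 to 3. So it is a bridge.

Yes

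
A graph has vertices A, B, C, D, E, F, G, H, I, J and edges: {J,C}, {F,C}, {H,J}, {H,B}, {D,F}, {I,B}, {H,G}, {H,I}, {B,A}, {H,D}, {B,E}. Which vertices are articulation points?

Removing B increases the component count from 1 to 3, so B is a cut vertex.
Removing H increases the component count from 1 to 3, so H is a cut vertex.
By contrast removing I leaves 1 component; it is not a cut vertex. No other vertex is a cut vertex either.

B, H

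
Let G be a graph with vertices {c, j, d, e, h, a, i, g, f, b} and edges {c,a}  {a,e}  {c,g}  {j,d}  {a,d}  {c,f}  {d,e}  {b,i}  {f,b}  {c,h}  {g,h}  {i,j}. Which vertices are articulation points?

c

Removing c increases the component count from 1 to 2, so c is a cut vertex.
By contrast removing h leaves 1 component; it is not a cut vertex. No other vertex is a cut vertex either.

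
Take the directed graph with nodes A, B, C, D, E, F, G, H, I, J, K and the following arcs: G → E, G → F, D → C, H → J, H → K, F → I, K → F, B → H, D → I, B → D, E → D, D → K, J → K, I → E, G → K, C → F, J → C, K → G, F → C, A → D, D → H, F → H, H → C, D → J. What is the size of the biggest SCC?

9

{C, D, E, F, G, H, I, J, K} are all mutually reachable — one SCC of size 9.
{A} is an SCC by itself.
{B} is an SCC by itself.
The largest has 9 vertices.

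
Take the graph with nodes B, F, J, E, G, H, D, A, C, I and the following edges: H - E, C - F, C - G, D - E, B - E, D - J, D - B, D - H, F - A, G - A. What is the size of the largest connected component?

5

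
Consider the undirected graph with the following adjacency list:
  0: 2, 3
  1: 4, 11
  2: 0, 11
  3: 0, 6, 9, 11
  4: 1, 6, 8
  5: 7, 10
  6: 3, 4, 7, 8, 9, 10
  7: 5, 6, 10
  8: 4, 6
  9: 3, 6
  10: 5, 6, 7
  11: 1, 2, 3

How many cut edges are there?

0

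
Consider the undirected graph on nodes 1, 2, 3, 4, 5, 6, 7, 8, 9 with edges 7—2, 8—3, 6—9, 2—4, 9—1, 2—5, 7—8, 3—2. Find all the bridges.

The edges on the cycle 7-8-3-2-7 are not bridges since each lies on that cycle.
But removing 2—4 disconnects 2 from 4; removing 6—9 disconnects 6 from 9; removing 2—5 disconnects 2 from 5; removing 1—9 disconnects 1 from 9 — these are bridges.

1-9, 2-4, 2-5, 6-9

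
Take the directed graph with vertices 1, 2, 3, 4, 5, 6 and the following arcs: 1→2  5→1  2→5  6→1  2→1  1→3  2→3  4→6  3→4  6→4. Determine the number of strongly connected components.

{1, 2, 3, 4, 5, 6} are all mutually reachable — one SCC of size 6.
That gives 1 strongly connected component.

1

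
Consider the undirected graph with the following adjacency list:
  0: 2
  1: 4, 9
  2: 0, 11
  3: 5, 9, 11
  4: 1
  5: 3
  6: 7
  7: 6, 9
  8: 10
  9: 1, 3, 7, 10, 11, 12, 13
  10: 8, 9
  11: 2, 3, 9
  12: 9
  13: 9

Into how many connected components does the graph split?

Starting from 0 we can reach 0, 1, 2, 3, 4, 5, 6, 7, 8, 9, 10, 11, 12, 13. That is one component of size 14.
Total: 1 component.

1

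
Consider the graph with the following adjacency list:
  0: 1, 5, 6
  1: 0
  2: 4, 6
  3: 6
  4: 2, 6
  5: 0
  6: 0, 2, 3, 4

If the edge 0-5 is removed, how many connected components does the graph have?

Before removal there is 1 component.
0-5 is a bridge — removing it separates 0's side from 5's side.
After removal: 2 components.

2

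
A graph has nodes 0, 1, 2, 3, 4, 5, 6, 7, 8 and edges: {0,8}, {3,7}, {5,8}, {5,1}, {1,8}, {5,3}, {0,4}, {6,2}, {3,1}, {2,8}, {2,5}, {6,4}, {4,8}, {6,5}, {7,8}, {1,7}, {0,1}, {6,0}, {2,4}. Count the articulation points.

Removing 8, for instance, still leaves 1 component. No single vertex removal increases the component count — the graph has no articulation points.

0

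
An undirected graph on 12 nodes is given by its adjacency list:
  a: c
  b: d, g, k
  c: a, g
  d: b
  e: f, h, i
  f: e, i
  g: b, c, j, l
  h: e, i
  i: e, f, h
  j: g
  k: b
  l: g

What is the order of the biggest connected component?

8

Starting from e we can reach e, f, h, i. That is one component of size 4.
Starting from a we can reach a, b, c, d, g, j, k, l. That is one component of size 8.
The largest has 8 vertices.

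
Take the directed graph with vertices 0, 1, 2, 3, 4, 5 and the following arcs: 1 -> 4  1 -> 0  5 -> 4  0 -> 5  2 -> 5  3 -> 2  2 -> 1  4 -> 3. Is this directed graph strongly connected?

From 2 we can reach every vertex (0, 1, 2, 3, 4, 5), and every vertex can reach 2 (0, 1, 2, 3, 4, 5). So the whole graph is one strongly connected component.

Yes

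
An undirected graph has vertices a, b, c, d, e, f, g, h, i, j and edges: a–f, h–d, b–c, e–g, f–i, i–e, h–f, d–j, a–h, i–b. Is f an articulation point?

Yes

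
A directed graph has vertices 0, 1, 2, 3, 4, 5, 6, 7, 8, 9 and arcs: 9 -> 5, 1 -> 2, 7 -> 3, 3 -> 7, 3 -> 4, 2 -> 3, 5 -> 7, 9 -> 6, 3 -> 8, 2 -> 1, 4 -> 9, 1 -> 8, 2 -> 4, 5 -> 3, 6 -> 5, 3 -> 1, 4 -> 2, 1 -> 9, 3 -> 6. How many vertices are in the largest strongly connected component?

8

{1, 2, 3, 4, 5, 6, 7, 9} are all mutually reachable — one SCC of size 8.
{8} is an SCC by itself.
{0} is an SCC by itself.
The largest has 8 vertices.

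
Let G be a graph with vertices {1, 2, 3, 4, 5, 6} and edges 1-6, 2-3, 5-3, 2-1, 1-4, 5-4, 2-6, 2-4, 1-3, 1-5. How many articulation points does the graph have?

0

Removing 6, for instance, still leaves 1 component. No single vertex removal increases the component count — the graph has no articulation points.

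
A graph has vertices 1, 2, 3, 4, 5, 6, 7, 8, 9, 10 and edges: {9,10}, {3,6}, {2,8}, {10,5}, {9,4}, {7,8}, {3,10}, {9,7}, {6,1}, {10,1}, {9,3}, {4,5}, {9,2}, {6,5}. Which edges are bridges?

The edges on the cycle 9-3-10-9 are not bridges since each lies on that cycle.
Every edge lies on some cycle, so there are no bridges.

none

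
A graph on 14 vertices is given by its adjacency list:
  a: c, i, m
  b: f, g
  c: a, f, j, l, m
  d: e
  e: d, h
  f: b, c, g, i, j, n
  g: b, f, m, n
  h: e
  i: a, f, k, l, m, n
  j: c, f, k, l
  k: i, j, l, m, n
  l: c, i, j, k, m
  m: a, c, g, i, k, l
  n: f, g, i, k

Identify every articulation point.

e

Removing e increases the component count from 2 to 3, so e is a cut vertex.
By contrast removing d leaves 2 components; it is not a cut vertex. No other vertex is a cut vertex either.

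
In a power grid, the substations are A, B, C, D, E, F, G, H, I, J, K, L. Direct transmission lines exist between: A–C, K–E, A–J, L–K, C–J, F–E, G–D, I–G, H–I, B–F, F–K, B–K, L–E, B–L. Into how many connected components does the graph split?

Starting from A we can reach A, C, J. That is one component of size 3.
Starting from D we can reach D, G, H, I. That is one component of size 4.
Starting from B we can reach B, E, F, K, L. That is one component of size 5.
Total: 3 components.

3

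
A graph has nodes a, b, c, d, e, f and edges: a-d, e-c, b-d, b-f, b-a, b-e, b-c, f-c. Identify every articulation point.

b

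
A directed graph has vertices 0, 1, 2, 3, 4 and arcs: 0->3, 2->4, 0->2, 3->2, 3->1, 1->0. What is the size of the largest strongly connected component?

3

{0, 1, 3} are all mutually reachable — one SCC of size 3.
{4} is an SCC by itself.
{2} is an SCC by itself.
The largest has 3 vertices.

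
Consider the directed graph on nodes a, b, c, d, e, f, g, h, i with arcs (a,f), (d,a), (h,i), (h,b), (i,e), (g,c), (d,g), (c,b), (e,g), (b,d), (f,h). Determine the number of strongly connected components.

1

{a, b, c, d, e, f, g, h, i} are all mutually reachable — one SCC of size 9.
That gives 1 strongly connected component.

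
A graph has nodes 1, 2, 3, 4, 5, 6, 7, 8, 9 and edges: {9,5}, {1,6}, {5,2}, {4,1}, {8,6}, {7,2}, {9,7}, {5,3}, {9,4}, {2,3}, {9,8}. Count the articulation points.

1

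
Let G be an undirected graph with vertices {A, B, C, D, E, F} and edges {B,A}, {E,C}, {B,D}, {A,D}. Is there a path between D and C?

No

The component containing D is {A, B, D}, and C is not in it.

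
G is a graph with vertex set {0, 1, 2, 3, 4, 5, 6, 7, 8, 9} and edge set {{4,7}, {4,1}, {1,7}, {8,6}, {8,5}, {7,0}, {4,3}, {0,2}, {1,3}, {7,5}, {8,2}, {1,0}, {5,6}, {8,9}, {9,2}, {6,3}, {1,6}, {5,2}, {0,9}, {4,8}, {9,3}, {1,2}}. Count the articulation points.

Removing 8, for instance, still leaves 1 component. No single vertex removal increases the component count — the graph has no articulation points.

0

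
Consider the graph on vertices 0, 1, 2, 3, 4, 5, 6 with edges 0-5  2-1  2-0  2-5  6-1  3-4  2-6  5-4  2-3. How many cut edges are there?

0

The edges on the cycle 2-6-1-2 are not bridges since each lies on that cycle.
Every edge lies on some cycle, so there are no bridges.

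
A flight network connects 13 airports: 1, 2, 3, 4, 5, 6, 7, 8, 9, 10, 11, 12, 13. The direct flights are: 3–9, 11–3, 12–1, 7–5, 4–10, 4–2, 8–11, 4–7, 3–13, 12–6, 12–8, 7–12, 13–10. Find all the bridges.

The edges on the cycle 4-7-12-8-11-3-13-10-4 are not bridges since each lies on that cycle.
But removing 9–3 disconnects 9 from 3; removing 12–6 disconnects 12 from 6; removing 12–1 disconnects 12 from 1; removing 5–7 disconnects 5 from 7 — these are bridges.
In total 5 edges are bridges.

1-12, 12-6, 2-4, 3-9, 5-7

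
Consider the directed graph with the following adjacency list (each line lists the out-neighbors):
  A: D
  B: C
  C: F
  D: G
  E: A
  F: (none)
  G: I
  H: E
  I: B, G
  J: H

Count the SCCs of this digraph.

9

{G, I} are all mutually reachable — one SCC of size 2.
{F} is an SCC by itself.
{J} is an SCC by itself.
{E} is an SCC by itself.
{H} is an SCC by itself.
(and 4 more singleton SCCs)
That gives 9 strongly connected components.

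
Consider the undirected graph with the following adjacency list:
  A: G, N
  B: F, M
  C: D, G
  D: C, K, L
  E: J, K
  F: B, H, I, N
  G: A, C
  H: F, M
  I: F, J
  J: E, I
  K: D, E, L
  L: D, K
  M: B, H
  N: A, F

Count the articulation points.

Removing F increases the component count from 1 to 2, so F is a cut vertex.
By contrast removing C leaves 1 component; it is not a cut vertex. No other vertex is a cut vertex either.

1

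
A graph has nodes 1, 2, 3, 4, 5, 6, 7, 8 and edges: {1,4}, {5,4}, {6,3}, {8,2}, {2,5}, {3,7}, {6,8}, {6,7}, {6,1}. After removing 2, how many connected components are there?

1

With 2 gone, the remaining components are: {1, 3, 4, 5, 6, 7, 8}.
That is 1 component.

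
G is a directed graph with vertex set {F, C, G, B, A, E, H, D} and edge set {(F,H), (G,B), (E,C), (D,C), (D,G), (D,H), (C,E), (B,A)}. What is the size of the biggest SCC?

{C, E} are all mutually reachable — one SCC of size 2.
{B} is an SCC by itself.
{A} is an SCC by itself.
{D} is an SCC by itself.
{G} is an SCC by itself.
(and 2 more singleton SCCs)
The largest has 2 vertices.

2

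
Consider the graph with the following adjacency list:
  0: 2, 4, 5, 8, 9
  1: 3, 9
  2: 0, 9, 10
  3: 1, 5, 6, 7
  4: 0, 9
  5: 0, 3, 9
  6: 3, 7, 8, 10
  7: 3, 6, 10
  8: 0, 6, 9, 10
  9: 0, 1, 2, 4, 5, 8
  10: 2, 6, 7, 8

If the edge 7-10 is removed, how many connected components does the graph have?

1

7 and 10 are still connected via 7-6-10, so the component count stays at 1.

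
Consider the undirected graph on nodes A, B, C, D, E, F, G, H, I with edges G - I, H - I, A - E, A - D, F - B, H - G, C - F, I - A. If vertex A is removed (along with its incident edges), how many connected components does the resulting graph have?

4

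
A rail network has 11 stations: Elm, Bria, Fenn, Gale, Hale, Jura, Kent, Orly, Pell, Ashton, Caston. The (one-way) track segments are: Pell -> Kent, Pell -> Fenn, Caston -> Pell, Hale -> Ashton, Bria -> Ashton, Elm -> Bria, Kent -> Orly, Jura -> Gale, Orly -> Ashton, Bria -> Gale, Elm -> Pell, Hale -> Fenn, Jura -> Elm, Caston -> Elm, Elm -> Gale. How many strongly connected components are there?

11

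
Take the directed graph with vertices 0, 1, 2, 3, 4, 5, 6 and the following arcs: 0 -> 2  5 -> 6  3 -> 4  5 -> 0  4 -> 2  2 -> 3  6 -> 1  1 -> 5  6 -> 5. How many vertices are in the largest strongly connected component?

3

{1, 5, 6} are all mutually reachable — one SCC of size 3.
{2, 3, 4} are all mutually reachable — one SCC of size 3.
{0} is an SCC by itself.
The largest has 3 vertices.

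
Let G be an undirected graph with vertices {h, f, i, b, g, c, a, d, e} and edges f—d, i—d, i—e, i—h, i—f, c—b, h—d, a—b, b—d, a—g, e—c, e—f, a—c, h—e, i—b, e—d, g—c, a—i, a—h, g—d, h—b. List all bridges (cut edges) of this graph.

none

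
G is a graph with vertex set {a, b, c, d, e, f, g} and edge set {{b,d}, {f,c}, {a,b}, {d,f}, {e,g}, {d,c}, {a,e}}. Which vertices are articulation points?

Removing a increases the component count from 1 to 2, so a is a cut vertex.
Removing b increases the component count from 1 to 2, so b is a cut vertex.
Removing d increases the component count from 1 to 2, so d is a cut vertex.
Likewise e is a cut vertex.
By contrast removing f leaves 1 component; it is not a cut vertex. No other vertex is a cut vertex either.

a, b, d, e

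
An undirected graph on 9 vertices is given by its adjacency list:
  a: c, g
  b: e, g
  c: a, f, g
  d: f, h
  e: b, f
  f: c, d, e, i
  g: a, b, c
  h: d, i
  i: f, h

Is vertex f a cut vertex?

Yes

Deleting f raises the number of components from 1 to 2, so f is a cut vertex.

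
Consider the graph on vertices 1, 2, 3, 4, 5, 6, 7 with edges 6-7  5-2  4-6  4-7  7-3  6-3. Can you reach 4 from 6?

Yes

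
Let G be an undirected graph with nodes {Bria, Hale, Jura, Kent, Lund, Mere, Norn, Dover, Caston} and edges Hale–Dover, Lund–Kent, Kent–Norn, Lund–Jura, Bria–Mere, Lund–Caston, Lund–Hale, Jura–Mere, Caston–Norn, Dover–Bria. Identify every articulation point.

Lund

Removing Lund increases the component count from 1 to 2, so Lund is a cut vertex.
By contrast removing Dover leaves 1 component; it is not a cut vertex. No other vertex is a cut vertex either.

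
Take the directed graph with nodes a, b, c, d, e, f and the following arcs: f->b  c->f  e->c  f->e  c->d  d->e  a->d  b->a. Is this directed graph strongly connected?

Yes

From a we can reach every vertex (a, b, c, d, e, f), and every vertex can reach a (a, b, c, d, e, f). So the whole graph is one strongly connected component.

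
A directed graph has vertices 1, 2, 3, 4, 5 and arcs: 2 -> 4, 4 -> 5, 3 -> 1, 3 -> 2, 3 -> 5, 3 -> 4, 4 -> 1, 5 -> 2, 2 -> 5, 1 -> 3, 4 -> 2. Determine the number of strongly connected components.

1

{1, 2, 3, 4, 5} are all mutually reachable — one SCC of size 5.
That gives 1 strongly connected component.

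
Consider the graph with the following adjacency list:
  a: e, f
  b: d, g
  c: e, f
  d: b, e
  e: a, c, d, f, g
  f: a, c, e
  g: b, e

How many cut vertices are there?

1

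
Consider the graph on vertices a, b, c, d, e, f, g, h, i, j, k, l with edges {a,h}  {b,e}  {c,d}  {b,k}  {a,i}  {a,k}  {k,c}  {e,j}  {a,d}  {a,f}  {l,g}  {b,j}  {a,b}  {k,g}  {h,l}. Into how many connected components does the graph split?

1

Starting from a we can reach a, b, c, d, e, f, g, h, i, j, k, l. That is one component of size 12.
Total: 1 component.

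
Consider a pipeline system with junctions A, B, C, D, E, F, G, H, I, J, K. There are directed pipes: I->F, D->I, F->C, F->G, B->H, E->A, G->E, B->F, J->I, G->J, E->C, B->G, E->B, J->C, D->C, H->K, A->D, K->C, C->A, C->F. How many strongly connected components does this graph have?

1

{A, B, C, D, E, F, G, H, I, J, K} are all mutually reachable — one SCC of size 11.
That gives 1 strongly connected component.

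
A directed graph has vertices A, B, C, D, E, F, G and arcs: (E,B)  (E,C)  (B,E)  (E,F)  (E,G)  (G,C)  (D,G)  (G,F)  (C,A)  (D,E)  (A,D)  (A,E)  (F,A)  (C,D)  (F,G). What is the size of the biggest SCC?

7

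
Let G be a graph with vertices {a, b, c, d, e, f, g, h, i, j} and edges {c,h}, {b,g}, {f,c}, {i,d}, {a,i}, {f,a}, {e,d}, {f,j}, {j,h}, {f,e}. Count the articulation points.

Removing f increases the component count from 2 to 3, so f is a cut vertex.
By contrast removing e leaves 2 components; it is not a cut vertex. No other vertex is a cut vertex either.

1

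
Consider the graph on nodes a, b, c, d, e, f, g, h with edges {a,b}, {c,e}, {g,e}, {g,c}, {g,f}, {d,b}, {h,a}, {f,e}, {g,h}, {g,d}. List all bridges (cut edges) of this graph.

The edges on the cycle g-c-e-g are not bridges since each lies on that cycle.
Every edge lies on some cycle, so there are no bridges.

none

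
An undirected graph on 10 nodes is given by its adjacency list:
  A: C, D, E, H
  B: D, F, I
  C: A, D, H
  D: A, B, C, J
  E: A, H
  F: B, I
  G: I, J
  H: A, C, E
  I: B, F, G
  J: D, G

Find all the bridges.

The edges on the cycle B-F-I-B are not bridges since each lies on that cycle.
Every edge lies on some cycle, so there are no bridges.

none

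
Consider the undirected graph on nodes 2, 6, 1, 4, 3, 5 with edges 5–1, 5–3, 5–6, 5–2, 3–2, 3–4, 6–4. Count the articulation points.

Removing 5 increases the component count from 1 to 2, so 5 is a cut vertex.
By contrast removing 6 leaves 1 component; it is not a cut vertex. No other vertex is a cut vertex either.

1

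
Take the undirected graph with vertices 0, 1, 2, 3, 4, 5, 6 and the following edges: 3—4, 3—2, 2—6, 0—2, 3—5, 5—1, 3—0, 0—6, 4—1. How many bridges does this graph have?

0

The edges on the cycle 3-0-6-2-3 are not bridges since each lies on that cycle.
Every edge lies on some cycle, so there are no bridges.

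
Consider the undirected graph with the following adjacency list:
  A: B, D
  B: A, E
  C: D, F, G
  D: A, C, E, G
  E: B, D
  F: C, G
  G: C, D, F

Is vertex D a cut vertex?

Yes

Deleting D raises the number of components from 1 to 2, so D is a cut vertex.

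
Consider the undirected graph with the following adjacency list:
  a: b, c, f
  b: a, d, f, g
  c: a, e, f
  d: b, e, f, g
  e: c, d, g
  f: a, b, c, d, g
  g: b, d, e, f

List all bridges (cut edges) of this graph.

none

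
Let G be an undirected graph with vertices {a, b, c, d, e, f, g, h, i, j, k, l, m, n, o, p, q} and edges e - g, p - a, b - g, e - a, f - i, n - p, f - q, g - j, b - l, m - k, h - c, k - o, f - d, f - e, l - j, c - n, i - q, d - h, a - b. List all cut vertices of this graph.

Removing f increases the component count from 2 to 3, so f is a cut vertex.
Removing k increases the component count from 2 to 3, so k is a cut vertex.
By contrast removing b leaves 2 components; it is not a cut vertex. No other vertex is a cut vertex either.

f, k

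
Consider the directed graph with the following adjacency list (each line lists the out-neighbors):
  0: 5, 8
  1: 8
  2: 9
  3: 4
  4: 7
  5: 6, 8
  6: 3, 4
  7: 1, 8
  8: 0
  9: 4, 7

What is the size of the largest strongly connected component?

8

{0, 1, 3, 4, 5, 6, 7, 8} are all mutually reachable — one SCC of size 8.
{9} is an SCC by itself.
{2} is an SCC by itself.
The largest has 8 vertices.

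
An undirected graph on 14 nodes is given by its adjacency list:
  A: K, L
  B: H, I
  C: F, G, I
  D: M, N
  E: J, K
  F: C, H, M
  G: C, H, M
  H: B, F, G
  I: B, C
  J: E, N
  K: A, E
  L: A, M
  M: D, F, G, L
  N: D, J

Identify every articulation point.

Removing M increases the component count from 1 to 2, so M is a cut vertex.
By contrast removing A leaves 1 component; it is not a cut vertex. No other vertex is a cut vertex either.

M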